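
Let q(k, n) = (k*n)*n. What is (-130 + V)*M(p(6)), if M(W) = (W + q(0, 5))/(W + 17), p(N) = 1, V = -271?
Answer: -401/18 ≈ -22.278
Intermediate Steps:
q(k, n) = k*n²
M(W) = W/(17 + W) (M(W) = (W + 0*5²)/(W + 17) = (W + 0*25)/(17 + W) = (W + 0)/(17 + W) = W/(17 + W))
(-130 + V)*M(p(6)) = (-130 - 271)*(1/(17 + 1)) = -401/18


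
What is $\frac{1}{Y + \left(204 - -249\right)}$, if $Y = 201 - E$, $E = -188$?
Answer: $\frac{1}{842} \approx 0.0011876$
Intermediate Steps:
$Y = 389$ ($Y = 201 - -188 = 201 + 188 = 389$)
$\frac{1}{Y + \left(204 - -249\right)} = \frac{1}{389 + \left(204 - -249\right)} = \frac{1}{389 + \left(204 + 249\right)} = \frac{1}{389 + 453} = \frac{1}{842}$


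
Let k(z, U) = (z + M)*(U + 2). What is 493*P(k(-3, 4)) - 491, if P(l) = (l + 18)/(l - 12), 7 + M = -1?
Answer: -2439/13 ≈ -187.62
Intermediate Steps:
M = -8 (M = -7 - 1 = -8)
k(z, U) = (-8 + z)*(2 + U) (k(z, U) = (z - 8)*(U + 2) = (-8 + z)*(2 + U))
P(l) = (18 + l)/(-12 + l)
493*P(k(-3, 4)) - 491 = 493*((18 + (-16 - 8*4 + 2*(-3) + 4*(-3)))/(-12 + (-16 - 8*4 + 2*(-3) + 4*(-3)))) - 491 = 493*((18 + (-16 - 32 - 6 - 12))/(-12 + (-16 - 32 - 6 - 12))) - 491 = 493*((18 - 66)/(-12 - 66)) - 491 = 493*(-48/(-78)) - 491 = 493*(-1/78*(-48)) - 491 = 493*(8/13) - 491 = 3944/13 - 491 = -2439/13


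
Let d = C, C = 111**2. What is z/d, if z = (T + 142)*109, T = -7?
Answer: 1635/1369 ≈ 1.1943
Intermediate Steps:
C = 12321
z = 14715 (z = (-7 + 142)*109 = 135*109 = 14715)
d = 12321
z/d = 14715/12321 = 14715*(1/12321) = 1635/1369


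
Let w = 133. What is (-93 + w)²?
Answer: 1600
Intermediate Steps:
(-93 + w)² = (-93 + 133)² = 40² = 1600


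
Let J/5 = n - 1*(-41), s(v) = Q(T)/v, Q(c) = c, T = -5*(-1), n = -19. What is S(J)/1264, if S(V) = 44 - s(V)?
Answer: 967/27808 ≈ 0.034774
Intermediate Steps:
T = 5
s(v) = 5/v
J = 110 (J = 5*(-19 - 1*(-41)) = 5*(-19 + 41) = 5*22 = 110)
S(V) = 44 - 5/V
S(J)/1264 = (44 - 5/110)/1264 = (44 - 5*1/110)*(1/1264) = (44 - 1/22)*(1/1264) = (967/22)*(1/1264) = 967/27808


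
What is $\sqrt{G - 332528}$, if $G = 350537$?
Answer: $3 \sqrt{2001} \approx 134.2$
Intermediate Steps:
$\sqrt{G - 332528} = \sqrt{350537 - 332528} = \sqrt{18009} = 3 \sqrt{2001}$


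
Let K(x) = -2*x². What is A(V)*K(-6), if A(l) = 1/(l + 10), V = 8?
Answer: -4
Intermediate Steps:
A(l) = 1/(10 + l)
A(V)*K(-6) = (-2*(-6)²)/(10 + 8) = (-2*36)/18 = (1/18)*(-72) = -4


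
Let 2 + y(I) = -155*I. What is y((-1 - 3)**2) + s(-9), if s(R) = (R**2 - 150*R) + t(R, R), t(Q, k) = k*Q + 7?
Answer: -963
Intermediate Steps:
t(Q, k) = 7 + Q*k (t(Q, k) = Q*k + 7 = 7 + Q*k)
s(R) = 7 - 150*R + 2*R**2 (s(R) = (R**2 - 150*R) + (7 + R*R) = (R**2 - 150*R) + (7 + R**2) = 7 - 150*R + 2*R**2)
y(I) = -2 - 155*I
y((-1 - 3)**2) + s(-9) = (-2 - 155*(-1 - 3)**2) + (7 - 150*(-9) + 2*(-9)**2) = (-2 - 155*(-4)**2) + (7 + 1350 + 2*81) = (-2 - 155*16) + (7 + 1350 + 162) = (-2 - 2480) + 1519 = -2482 + 1519 = -963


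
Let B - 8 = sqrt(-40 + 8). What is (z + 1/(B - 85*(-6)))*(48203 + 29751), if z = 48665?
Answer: 254510947760533/67089 - 77954*I*sqrt(2)/67089 ≈ 3.7936e+9 - 1.6432*I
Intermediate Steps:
B = 8 + 4*I*sqrt(2) (B = 8 + sqrt(-40 + 8) = 8 + sqrt(-32) = 8 + 4*I*sqrt(2) ≈ 8.0 + 5.6569*I)
(z + 1/(B - 85*(-6)))*(48203 + 29751) = (48665 + 1/((8 + 4*I*sqrt(2)) - 85*(-6)))*(48203 + 29751) = (48665 + 1/((8 + 4*I*sqrt(2)) + 510))*77954 = (48665 + 1/(518 + 4*I*sqrt(2)))*77954 = 3793631410 + 77954/(518 + 4*I*sqrt(2))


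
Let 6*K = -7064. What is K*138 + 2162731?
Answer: 2000259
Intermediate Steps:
K = -3532/3 (K = (1/6)*(-7064) = -3532/3 ≈ -1177.3)
K*138 + 2162731 = -3532/3*138 + 2162731 = -162472 + 2162731 = 2000259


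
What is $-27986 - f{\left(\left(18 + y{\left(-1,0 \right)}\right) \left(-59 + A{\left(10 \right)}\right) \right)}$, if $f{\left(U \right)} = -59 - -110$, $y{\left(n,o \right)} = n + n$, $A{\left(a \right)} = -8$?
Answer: $-28037$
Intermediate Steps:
$y{\left(n,o \right)} = 2 n$
$f{\left(U \right)} = 51$ ($f{\left(U \right)} = -59 + 110 = 51$)
$-27986 - f{\left(\left(18 + y{\left(-1,0 \right)}\right) \left(-59 + A{\left(10 \right)}\right) \right)} = -27986 - 51 = -28037$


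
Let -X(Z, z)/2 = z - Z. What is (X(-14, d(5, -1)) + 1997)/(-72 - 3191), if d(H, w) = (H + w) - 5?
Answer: -1971/3263 ≈ -0.60404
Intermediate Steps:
d(H, w) = -5 + H + w
X(Z, z) = -2*z + 2*Z (X(Z, z) = -2*(z - Z) = -2*z + 2*Z)
(X(-14, d(5, -1)) + 1997)/(-72 - 3191) = ((-2*(-5 + 5 - 1) + 2*(-14)) + 1997)/(-72 - 3191) = ((-2*(-1) - 28) + 1997)/(-3263) = ((2 - 28) + 1997)*(-1/3263) = (-26 + 1997)*(-1/3263) = 1971*(-1/3263) = -1971/3263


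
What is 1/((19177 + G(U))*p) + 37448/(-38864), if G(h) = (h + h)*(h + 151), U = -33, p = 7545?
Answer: -57462621221/59635423470 ≈ -0.96356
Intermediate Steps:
G(h) = 2*h*(151 + h) (G(h) = (2*h)*(151 + h) = 2*h*(151 + h))
1/((19177 + G(U))*p) + 37448/(-38864) = 1/((19177 + 2*(-33)*(151 - 33))*7545) + 37448/(-38864) = (1/7545)/(19177 + 2*(-33)*118) + 37448*(-1/38864) = (1/7545)/(19177 - 7788) - 4681/4858 = (1/7545)/11389 - 4681/4858 = (1/11389)*(1/7545) - 4681/4858 = 1/85930005 - 4681/4858 = -57462621221/59635423470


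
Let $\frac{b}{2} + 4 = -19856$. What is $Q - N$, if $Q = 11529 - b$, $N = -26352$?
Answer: $77601$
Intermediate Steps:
$b = -39720$ ($b = -8 + 2 \left(-19856\right) = -8 - 39712 = -39720$)
$Q = 51249$ ($Q = 11529 - -39720 = 11529 + 39720 = 51249$)
$Q - N = 51249 - -26352 = 51249 + 26352 = 77601$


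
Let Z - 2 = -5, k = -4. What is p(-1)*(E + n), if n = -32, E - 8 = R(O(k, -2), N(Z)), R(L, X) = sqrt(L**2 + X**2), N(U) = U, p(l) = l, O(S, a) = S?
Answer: 19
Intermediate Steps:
Z = -3 (Z = 2 - 5 = -3)
E = 13 (E = 8 + sqrt((-4)**2 + (-3)**2) = 8 + sqrt(16 + 9) = 8 + sqrt(25) = 8 + 5 = 13)
p(-1)*(E + n) = -(13 - 32) = -1*(-19) = 19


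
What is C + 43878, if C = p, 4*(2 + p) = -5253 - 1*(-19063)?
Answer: 94657/2 ≈ 47329.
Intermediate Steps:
p = 6901/2 (p = -2 + (-5253 - 1*(-19063))/4 = -2 + (-5253 + 19063)/4 = -2 + (1/4)*13810 = -2 + 6905/2 = 6901/2 ≈ 3450.5)
C = 6901/2 ≈ 3450.5
C + 43878 = 6901/2 + 43878 = 94657/2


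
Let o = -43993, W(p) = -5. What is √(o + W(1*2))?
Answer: I*√43998 ≈ 209.76*I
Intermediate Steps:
√(o + W(1*2)) = √(-43993 - 5) = √(-43998) = I*√43998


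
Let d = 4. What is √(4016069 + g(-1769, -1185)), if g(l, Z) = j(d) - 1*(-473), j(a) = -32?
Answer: √4016510 ≈ 2004.1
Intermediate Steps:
g(l, Z) = 441 (g(l, Z) = -32 - 1*(-473) = -32 + 473 = 441)
√(4016069 + g(-1769, -1185)) = √(4016069 + 441) = √4016510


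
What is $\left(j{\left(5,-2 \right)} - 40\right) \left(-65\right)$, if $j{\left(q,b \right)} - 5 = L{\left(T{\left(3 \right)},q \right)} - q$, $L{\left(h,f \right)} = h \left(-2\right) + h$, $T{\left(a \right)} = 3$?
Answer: $2795$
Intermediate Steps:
$L{\left(h,f \right)} = - h$ ($L{\left(h,f \right)} = - 2 h + h = - h$)
$j{\left(q,b \right)} = 2 - q$ ($j{\left(q,b \right)} = 5 - \left(3 + q\right) = 2 - q$)
$\left(j{\left(5,-2 \right)} - 40\right) \left(-65\right) = \left(\left(2 - 5\right) - 40\right) \left(-65\right) = \left(-3 - 40\right) \left(-65\right) = \left(-43\right) \left(-65\right) = 2795$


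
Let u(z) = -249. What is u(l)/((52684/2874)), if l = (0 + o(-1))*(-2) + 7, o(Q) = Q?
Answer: -357813/26342 ≈ -13.583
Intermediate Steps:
l = 9 (l = (0 - 1)*(-2) + 7 = -1*(-2) + 7 = 2 + 7 = 9)
u(l)/((52684/2874)) = -249/(52684/2874) = -249/(52684*(1/2874)) = -249/26342/1437 = -249*1437/26342 = -357813/26342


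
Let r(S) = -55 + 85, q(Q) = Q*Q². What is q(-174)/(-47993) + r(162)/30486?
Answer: 26767069909/243852433 ≈ 109.77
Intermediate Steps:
q(Q) = Q³
r(S) = 30
q(-174)/(-47993) + r(162)/30486 = (-174)³/(-47993) + 30/30486 = -5268024*(-1/47993) + 30*(1/30486) = 5268024/47993 + 5/5081 = 26767069909/243852433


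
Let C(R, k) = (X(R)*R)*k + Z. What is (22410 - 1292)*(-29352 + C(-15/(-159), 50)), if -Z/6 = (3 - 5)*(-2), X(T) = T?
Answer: -1742571494212/2809 ≈ -6.2035e+8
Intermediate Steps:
Z = -24 (Z = -6*(3 - 5)*(-2) = -(-12)*(-2) = -6*4 = -24)
C(R, k) = -24 + k*R² (C(R, k) = (R*R)*k - 24 = R²*k - 24 = k*R² - 24 = -24 + k*R²)
(22410 - 1292)*(-29352 + C(-15/(-159), 50)) = (22410 - 1292)*(-29352 + (-24 + 50*(-15/(-159))²)) = 21118*(-29352 + (-24 + 50*(-15*(-1/159))²)) = 21118*(-29352 + (-24 + 50*(5/53)²)) = 21118*(-29352 + (-24 + 50*(25/2809))) = 21118*(-29352 + (-24 + 1250/2809)) = 21118*(-29352 - 66166/2809) = 21118*(-82515934/2809) = -1742571494212/2809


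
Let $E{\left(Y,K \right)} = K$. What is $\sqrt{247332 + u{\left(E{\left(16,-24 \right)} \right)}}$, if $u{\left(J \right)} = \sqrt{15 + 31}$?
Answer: $\sqrt{247332 + \sqrt{46}} \approx 497.33$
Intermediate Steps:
$u{\left(J \right)} = \sqrt{46}$
$\sqrt{247332 + u{\left(E{\left(16,-24 \right)} \right)}} = \sqrt{247332 + \sqrt{46}}$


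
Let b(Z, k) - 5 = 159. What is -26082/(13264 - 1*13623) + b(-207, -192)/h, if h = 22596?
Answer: 147351937/2027991 ≈ 72.659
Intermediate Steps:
b(Z, k) = 164 (b(Z, k) = 5 + 159 = 164)
-26082/(13264 - 1*13623) + b(-207, -192)/h = -26082/(13264 - 1*13623) + 164/22596 = -26082/(13264 - 13623) + 164*(1/22596) = -26082/(-359) + 41/5649 = -26082*(-1/359) + 41/5649 = 26082/359 + 41/5649 = 147351937/2027991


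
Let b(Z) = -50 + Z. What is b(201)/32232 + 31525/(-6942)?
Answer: -4337887/956216 ≈ -4.5365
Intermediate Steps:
b(201)/32232 + 31525/(-6942) = (-50 + 201)/32232 + 31525/(-6942) = 151*(1/32232) + 31525*(-1/6942) = 151/32232 - 2425/534 = -4337887/956216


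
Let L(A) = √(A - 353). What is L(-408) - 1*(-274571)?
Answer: 274571 + I*√761 ≈ 2.7457e+5 + 27.586*I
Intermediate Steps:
L(A) = √(-353 + A)
L(-408) - 1*(-274571) = √(-353 - 408) - 1*(-274571) = √(-761) + 274571 = I*√761 + 274571 = 274571 + I*√761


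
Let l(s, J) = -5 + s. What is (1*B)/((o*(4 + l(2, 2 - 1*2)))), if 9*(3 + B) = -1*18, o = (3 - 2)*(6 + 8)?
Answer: -5/14 ≈ -0.35714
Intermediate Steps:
o = 14 (o = 1*14 = 14)
B = -5 (B = -3 + (-1*18)/9 = -3 + (1/9)*(-18) = -3 - 2 = -5)
(1*B)/((o*(4 + l(2, 2 - 1*2)))) = (1*(-5))/((14*(4 + (-5 + 2)))) = -5*1/(14*(4 - 3)) = -5/(14*1) = -5/14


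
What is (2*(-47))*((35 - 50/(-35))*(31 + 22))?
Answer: -1270410/7 ≈ -1.8149e+5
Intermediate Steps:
(2*(-47))*((35 - 50/(-35))*(31 + 22)) = -94*(35 - 50*(-1/35))*53 = -94*(35 + 10/7)*53 = -23970*53/7 = -94*13515/7 = -1270410/7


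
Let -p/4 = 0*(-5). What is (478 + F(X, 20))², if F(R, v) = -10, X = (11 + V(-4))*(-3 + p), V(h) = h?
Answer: 219024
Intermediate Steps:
p = 0 (p = -0*(-5) = -4*0 = 0)
X = -21 (X = (11 - 4)*(-3 + 0) = 7*(-3) = -21)
(478 + F(X, 20))² = (478 - 10)² = 468² = 219024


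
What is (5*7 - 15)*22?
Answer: 440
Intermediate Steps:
(5*7 - 15)*22 = (35 - 15)*22 = 20*22 = 440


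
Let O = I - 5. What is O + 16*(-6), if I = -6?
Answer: -107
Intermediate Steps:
O = -11 (O = -6 - 5 = -11)
O + 16*(-6) = -11 + 16*(-6) = -11 - 96 = -107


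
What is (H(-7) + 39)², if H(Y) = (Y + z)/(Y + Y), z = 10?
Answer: 294849/196 ≈ 1504.3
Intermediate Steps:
H(Y) = (10 + Y)/(2*Y) (H(Y) = (Y + 10)/(Y + Y) = (10 + Y)/((2*Y)) = (10 + Y)*(1/(2*Y)) = (10 + Y)/(2*Y))
(H(-7) + 39)² = ((½)*(10 - 7)/(-7) + 39)² = ((½)*(-⅐)*3 + 39)² = (-3/14 + 39)² = (543/14)² = 294849/196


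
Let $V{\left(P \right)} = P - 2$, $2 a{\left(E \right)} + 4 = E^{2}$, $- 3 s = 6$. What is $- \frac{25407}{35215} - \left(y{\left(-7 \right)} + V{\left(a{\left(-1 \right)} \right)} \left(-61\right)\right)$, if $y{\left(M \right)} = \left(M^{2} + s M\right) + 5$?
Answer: $- \frac{19876859}{70430} \approx -282.22$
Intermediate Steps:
$s = -2$ ($s = \left(- \frac{1}{3}\right) 6 = -2$)
$y{\left(M \right)} = 5 + M^{2} - 2 M$ ($y{\left(M \right)} = \left(M^{2} - 2 M\right) + 5 = 5 + M^{2} - 2 M$)
$a{\left(E \right)} = -2 + \frac{E^{2}}{2}$
$V{\left(P \right)} = -2 + P$ ($V{\left(P \right)} = P - 2 = -2 + P$)
$- \frac{25407}{35215} - \left(y{\left(-7 \right)} + V{\left(a{\left(-1 \right)} \right)} \left(-61\right)\right) = - \frac{25407}{35215} - \left(\left(5 + \left(-7\right)^{2} - -14\right) + \left(-2 - \left(2 - \frac{\left(-1\right)^{2}}{2}\right)\right) \left(-61\right)\right) = \left(-25407\right) \frac{1}{35215} - \left(\left(5 + 49 + 14\right) + \left(-2 + \left(-2 + \frac{1}{2} \cdot 1\right)\right) \left(-61\right)\right) = - \frac{25407}{35215} - \left(68 + \left(-2 + \left(-2 + \frac{1}{2}\right)\right) \left(-61\right)\right) = - \frac{25407}{35215} - \left(68 + \left(-2 - \frac{3}{2}\right) \left(-61\right)\right) = - \frac{25407}{35215} - \left(68 - - \frac{427}{2}\right) = - \frac{25407}{35215} - \left(68 + \frac{427}{2}\right) = - \frac{25407}{35215} - \frac{563}{2} = - \frac{19876859}{70430}$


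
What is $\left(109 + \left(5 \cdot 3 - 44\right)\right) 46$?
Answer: $3680$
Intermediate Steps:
$\left(109 + \left(5 \cdot 3 - 44\right)\right) 46 = \left(109 + \left(15 - 44\right)\right) 46 = \left(109 - 29\right) 46 = 80 \cdot 46 = 3680$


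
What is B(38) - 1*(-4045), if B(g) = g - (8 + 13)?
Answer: 4062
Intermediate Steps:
B(g) = -21 + g (B(g) = g - 1*21 = g - 21 = -21 + g)
B(38) - 1*(-4045) = (-21 + 38) - 1*(-4045) = 17 + 4045 = 4062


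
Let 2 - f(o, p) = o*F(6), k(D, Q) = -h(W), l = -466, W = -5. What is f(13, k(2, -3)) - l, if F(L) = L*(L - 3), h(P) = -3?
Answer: 234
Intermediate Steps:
k(D, Q) = 3 (k(D, Q) = -1*(-3) = 3)
F(L) = L*(-3 + L)
f(o, p) = 2 - 18*o (f(o, p) = 2 - o*6*(-3 + 6) = 2 - o*6*3 = 2 - o*18 = 2 - 18*o)
f(13, k(2, -3)) - l = (2 - 18*13) - 1*(-466) = (2 - 234) + 466 = -232 + 466 = 234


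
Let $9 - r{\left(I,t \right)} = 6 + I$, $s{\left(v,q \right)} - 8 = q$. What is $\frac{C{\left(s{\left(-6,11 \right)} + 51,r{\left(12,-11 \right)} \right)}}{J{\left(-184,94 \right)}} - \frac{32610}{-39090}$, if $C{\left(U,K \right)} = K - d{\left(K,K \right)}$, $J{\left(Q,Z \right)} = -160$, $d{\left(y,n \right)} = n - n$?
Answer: $\frac{185647}{208480} \approx 0.89048$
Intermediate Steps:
$s{\left(v,q \right)} = 8 + q$
$r{\left(I,t \right)} = 3 - I$ ($r{\left(I,t \right)} = 9 - \left(6 + I\right) = 3 - I$)
$d{\left(y,n \right)} = 0$
$C{\left(U,K \right)} = K$ ($C{\left(U,K \right)} = K - 0 = K + 0 = K$)
$\frac{C{\left(s{\left(-6,11 \right)} + 51,r{\left(12,-11 \right)} \right)}}{J{\left(-184,94 \right)}} - \frac{32610}{-39090} = \frac{3 - 12}{-160} - \frac{32610}{-39090} = \left(3 - 12\right) \left(- \frac{1}{160}\right) - - \frac{1087}{1303} = \left(-9\right) \left(- \frac{1}{160}\right) + \frac{1087}{1303} = \frac{9}{160} + \frac{1087}{1303} = \frac{185647}{208480}$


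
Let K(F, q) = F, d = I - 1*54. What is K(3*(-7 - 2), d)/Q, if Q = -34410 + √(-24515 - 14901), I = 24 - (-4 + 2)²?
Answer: 464535/592043758 + 27*I*√9854/592043758 ≈ 0.00078463 + 4.5271e-6*I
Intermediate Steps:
I = 20 (I = 24 - 1*(-2)² = 24 - 1*4 = 24 - 4 = 20)
d = -34 (d = 20 - 1*54 = 20 - 54 = -34)
Q = -34410 + 2*I*√9854 (Q = -34410 + √(-39416) = -34410 + 2*I*√9854 ≈ -34410.0 + 198.53*I)
K(3*(-7 - 2), d)/Q = (3*(-7 - 2))/(-34410 + 2*I*√9854) = (3*(-9))/(-34410 + 2*I*√9854) = -27/(-34410 + 2*I*√9854)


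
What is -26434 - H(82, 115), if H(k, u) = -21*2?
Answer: -26392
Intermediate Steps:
H(k, u) = -42
-26434 - H(82, 115) = -26434 - 1*(-42) = -26434 + 42 = -26392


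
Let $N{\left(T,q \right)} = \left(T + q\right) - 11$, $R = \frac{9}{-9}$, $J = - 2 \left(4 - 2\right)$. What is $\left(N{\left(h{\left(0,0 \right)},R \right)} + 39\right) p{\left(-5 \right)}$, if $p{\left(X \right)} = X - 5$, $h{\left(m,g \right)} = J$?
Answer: $-230$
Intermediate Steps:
$J = -4$ ($J = \left(-2\right) 2 = -4$)
$h{\left(m,g \right)} = -4$
$R = -1$ ($R = 9 \left(- \frac{1}{9}\right) = -1$)
$p{\left(X \right)} = -5 + X$
$N{\left(T,q \right)} = -11 + T + q$
$\left(N{\left(h{\left(0,0 \right)},R \right)} + 39\right) p{\left(-5 \right)} = \left(\left(-11 - 4 - 1\right) + 39\right) \left(-5 - 5\right) = \left(-16 + 39\right) \left(-10\right) = 23 \left(-10\right) = -230$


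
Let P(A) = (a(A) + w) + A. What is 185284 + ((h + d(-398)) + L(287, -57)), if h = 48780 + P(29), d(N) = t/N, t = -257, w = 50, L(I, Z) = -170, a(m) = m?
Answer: 93133053/398 ≈ 2.3400e+5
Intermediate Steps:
P(A) = 50 + 2*A (P(A) = (A + 50) + A = (50 + A) + A = 50 + 2*A)
d(N) = -257/N
h = 48888 (h = 48780 + (50 + 2*29) = 48780 + (50 + 58) = 48780 + 108 = 48888)
185284 + ((h + d(-398)) + L(287, -57)) = 185284 + ((48888 - 257/(-398)) - 170) = 185284 + ((48888 - 257*(-1/398)) - 170) = 185284 + ((48888 + 257/398) - 170) = 185284 + (19457681/398 - 170) = 185284 + 19390021/398 = 93133053/398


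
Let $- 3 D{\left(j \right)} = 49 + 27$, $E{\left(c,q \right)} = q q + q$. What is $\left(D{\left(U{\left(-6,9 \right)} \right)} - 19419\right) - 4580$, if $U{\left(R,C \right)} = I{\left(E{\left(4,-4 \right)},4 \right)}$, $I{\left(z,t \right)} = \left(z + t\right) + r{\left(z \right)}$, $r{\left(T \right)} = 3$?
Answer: $- \frac{72073}{3} \approx -24024.0$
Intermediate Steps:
$E{\left(c,q \right)} = q + q^{2}$ ($E{\left(c,q \right)} = q^{2} + q = q + q^{2}$)
$I{\left(z,t \right)} = 3 + t + z$ ($I{\left(z,t \right)} = \left(z + t\right) + 3 = \left(t + z\right) + 3 = 3 + t + z$)
$U{\left(R,C \right)} = 19$ ($U{\left(R,C \right)} = 3 + 4 - 4 \left(1 - 4\right) = 3 + 4 - -12 = 3 + 4 + 12 = 19$)
$D{\left(j \right)} = - \frac{76}{3}$ ($D{\left(j \right)} = - \frac{49 + 27}{3} = \left(- \frac{1}{3}\right) 76 = - \frac{76}{3}$)
$\left(D{\left(U{\left(-6,9 \right)} \right)} - 19419\right) - 4580 = \left(- \frac{76}{3} - 19419\right) - 4580 = - \frac{58333}{3} - 4580 = - \frac{72073}{3}$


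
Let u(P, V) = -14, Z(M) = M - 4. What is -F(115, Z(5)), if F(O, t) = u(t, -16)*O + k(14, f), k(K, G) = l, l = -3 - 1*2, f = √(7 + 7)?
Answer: 1615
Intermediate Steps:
Z(M) = -4 + M
f = √14 ≈ 3.7417
l = -5 (l = -3 - 2 = -5)
k(K, G) = -5
F(O, t) = -5 - 14*O (F(O, t) = -14*O - 5 = -5 - 14*O)
-F(115, Z(5)) = -(-5 - 14*115) = -(-5 - 1610) = -1*(-1615) = 1615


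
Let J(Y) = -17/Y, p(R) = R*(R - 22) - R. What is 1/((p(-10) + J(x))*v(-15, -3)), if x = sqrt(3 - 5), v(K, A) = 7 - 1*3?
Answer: -I/(-1320*I + 34*sqrt(2)) ≈ 0.00075657 - 2.7559e-5*I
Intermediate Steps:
v(K, A) = 4 (v(K, A) = 7 - 3 = 4)
x = I*sqrt(2) (x = sqrt(-2) = I*sqrt(2) ≈ 1.4142*I)
p(R) = -R + R*(-22 + R) (p(R) = R*(-22 + R) - R = -R + R*(-22 + R))
1/((p(-10) + J(x))*v(-15, -3)) = 1/((-10*(-23 - 10) - 17*(-I*sqrt(2)/2))*4) = 1/((-10*(-33) - (-17)*I*sqrt(2)/2)*4) = 1/((330 + 17*I*sqrt(2)/2)*4) = 1/(1320 + 34*I*sqrt(2))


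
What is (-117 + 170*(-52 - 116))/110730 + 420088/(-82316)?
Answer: -4073076681/759570890 ≈ -5.3623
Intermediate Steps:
(-117 + 170*(-52 - 116))/110730 + 420088/(-82316) = (-117 + 170*(-168))*(1/110730) + 420088*(-1/82316) = (-117 - 28560)*(1/110730) - 105022/20579 = -28677*1/110730 - 105022/20579 = -9559/36910 - 105022/20579 = -4073076681/759570890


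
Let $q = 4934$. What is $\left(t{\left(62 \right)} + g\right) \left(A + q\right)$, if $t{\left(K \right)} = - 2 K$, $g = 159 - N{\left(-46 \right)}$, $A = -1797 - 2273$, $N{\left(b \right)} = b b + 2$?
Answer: $-1799712$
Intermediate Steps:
$N{\left(b \right)} = 2 + b^{2}$ ($N{\left(b \right)} = b^{2} + 2 = 2 + b^{2}$)
$A = -4070$
$g = -1959$ ($g = 159 - \left(2 + \left(-46\right)^{2}\right) = 159 - \left(2 + 2116\right) = 159 - 2118 = -1959$)
$\left(t{\left(62 \right)} + g\right) \left(A + q\right) = \left(\left(-2\right) 62 - 1959\right) \left(-4070 + 4934\right) = \left(-124 - 1959\right) 864 = \left(-2083\right) 864 = -1799712$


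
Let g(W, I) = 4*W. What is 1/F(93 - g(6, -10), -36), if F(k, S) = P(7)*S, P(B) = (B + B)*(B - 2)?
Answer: -1/2520 ≈ -0.00039683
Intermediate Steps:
P(B) = 2*B*(-2 + B) (P(B) = (2*B)*(-2 + B) = 2*B*(-2 + B))
F(k, S) = 70*S (F(k, S) = (2*7*(-2 + 7))*S = (2*7*5)*S = 70*S)
1/F(93 - g(6, -10), -36) = 1/(70*(-36)) = 1/(-2520) = -1/2520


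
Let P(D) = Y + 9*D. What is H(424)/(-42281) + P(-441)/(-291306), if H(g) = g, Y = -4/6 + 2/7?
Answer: 930628693/258650888706 ≈ 0.0035980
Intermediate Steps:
Y = -8/21 (Y = -4*⅙ + 2*(⅐) = -⅔ + 2/7 = -8/21 ≈ -0.38095)
P(D) = -8/21 + 9*D
H(424)/(-42281) + P(-441)/(-291306) = 424/(-42281) + (-8/21 + 9*(-441))/(-291306) = 424*(-1/42281) + (-8/21 - 3969)*(-1/291306) = -424/42281 - 83357/21*(-1/291306) = -424/42281 + 83357/6117426 = 930628693/258650888706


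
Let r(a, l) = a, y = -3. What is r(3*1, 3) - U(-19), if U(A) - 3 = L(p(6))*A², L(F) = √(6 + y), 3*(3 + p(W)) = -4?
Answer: -361*√3 ≈ -625.27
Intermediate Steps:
p(W) = -13/3 (p(W) = -3 + (⅓)*(-4) = -3 - 4/3 = -13/3)
L(F) = √3 (L(F) = √(6 - 3) = √3)
U(A) = 3 + √3*A²
r(3*1, 3) - U(-19) = 3*1 - (3 + √3*(-19)²) = 3 - (3 + √3*361) = 3 - (3 + 361*√3) = 3 + (-3 - 361*√3) = -361*√3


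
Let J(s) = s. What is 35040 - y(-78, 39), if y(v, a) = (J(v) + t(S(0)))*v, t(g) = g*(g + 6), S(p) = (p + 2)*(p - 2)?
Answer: 28332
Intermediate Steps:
S(p) = (-2 + p)*(2 + p) (S(p) = (2 + p)*(-2 + p) = (-2 + p)*(2 + p))
t(g) = g*(6 + g)
y(v, a) = v*(-8 + v) (y(v, a) = (v + (-4 + 0**2)*(6 + (-4 + 0**2)))*v = (v + (-4 + 0)*(6 + (-4 + 0)))*v = (v - 4*(6 - 4))*v = (v - 4*2)*v = (v - 8)*v = (-8 + v)*v = v*(-8 + v))
35040 - y(-78, 39) = 35040 - (-78)*(-8 - 78) = 35040 - (-78)*(-86) = 35040 - 1*6708 = 35040 - 6708 = 28332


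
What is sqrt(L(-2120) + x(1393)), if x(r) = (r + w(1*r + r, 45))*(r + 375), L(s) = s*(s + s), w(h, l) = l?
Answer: 4*sqrt(720699) ≈ 3395.8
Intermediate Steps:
L(s) = 2*s**2 (L(s) = s*(2*s) = 2*s**2)
x(r) = (45 + r)*(375 + r) (x(r) = (r + 45)*(r + 375) = (45 + r)*(375 + r))
sqrt(L(-2120) + x(1393)) = sqrt(2*(-2120)**2 + (16875 + 1393**2 + 420*1393)) = sqrt(2*4494400 + (16875 + 1940449 + 585060)) = sqrt(8988800 + 2542384) = sqrt(11531184) = 4*sqrt(720699)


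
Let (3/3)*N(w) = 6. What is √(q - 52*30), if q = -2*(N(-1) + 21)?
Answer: I*√1614 ≈ 40.175*I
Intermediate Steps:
N(w) = 6
q = -54 (q = -2*(6 + 21) = -2*27 = -54)
√(q - 52*30) = √(-54 - 52*30) = √(-54 - 1560) = √(-1614) = I*√1614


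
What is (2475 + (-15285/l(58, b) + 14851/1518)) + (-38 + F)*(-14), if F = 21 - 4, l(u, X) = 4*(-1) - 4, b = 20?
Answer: 28474087/6072 ≈ 4689.4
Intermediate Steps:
l(u, X) = -8 (l(u, X) = -4 - 4 = -8)
F = 17
(2475 + (-15285/l(58, b) + 14851/1518)) + (-38 + F)*(-14) = (2475 + (-15285/(-8) + 14851/1518)) + (-38 + 17)*(-14) = (2475 + (-15285*(-1/8) + 14851*(1/1518))) - 21*(-14) = (2475 + (15285/8 + 14851/1518)) + 294 = (2475 + 11660719/6072) + 294 = 26688919/6072 + 294 = 28474087/6072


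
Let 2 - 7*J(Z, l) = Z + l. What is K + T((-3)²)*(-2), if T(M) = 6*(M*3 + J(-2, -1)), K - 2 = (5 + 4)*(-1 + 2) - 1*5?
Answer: -2286/7 ≈ -326.57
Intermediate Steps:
J(Z, l) = 2/7 - Z/7 - l/7 (J(Z, l) = 2/7 - (Z + l)/7 = 2/7 + (-Z/7 - l/7) = 2/7 - Z/7 - l/7)
K = 6 (K = 2 + ((5 + 4)*(-1 + 2) - 1*5) = 2 + (9*1 - 5) = 2 + (9 - 5) = 2 + 4 = 6)
T(M) = 30/7 + 18*M (T(M) = 6*(M*3 + (2/7 - ⅐*(-2) - ⅐*(-1))) = 6*(3*M + (2/7 + 2/7 + ⅐)) = 6*(3*M + 5/7) = 6*(5/7 + 3*M) = 30/7 + 18*M)
K + T((-3)²)*(-2) = 6 + (30/7 + 18*(-3)²)*(-2) = 6 + (30/7 + 18*9)*(-2) = 6 + (30/7 + 162)*(-2) = 6 + (1164/7)*(-2) = 6 - 2328/7 = -2286/7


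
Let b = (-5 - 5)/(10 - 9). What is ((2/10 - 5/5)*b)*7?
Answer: 56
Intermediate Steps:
b = -10 (b = -10/1 = -10*1 = -10)
((2/10 - 5/5)*b)*7 = ((2/10 - 5/5)*(-10))*7 = ((2*(1/10) - 5*1/5)*(-10))*7 = ((1/5 - 1)*(-10))*7 = -4/5*(-10)*7 = 8*7 = 56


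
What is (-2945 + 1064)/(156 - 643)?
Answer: 1881/487 ≈ 3.8624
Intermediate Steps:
(-2945 + 1064)/(156 - 643) = -1881/(-487) = -1881*(-1/487) = 1881/487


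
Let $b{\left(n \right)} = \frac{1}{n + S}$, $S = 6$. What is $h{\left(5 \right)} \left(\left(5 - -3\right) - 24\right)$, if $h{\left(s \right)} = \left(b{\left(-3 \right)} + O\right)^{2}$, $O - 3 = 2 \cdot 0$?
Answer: $- \frac{1600}{9} \approx -177.78$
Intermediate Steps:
$O = 3$ ($O = 3 + 2 \cdot 0 = 3 + 0 = 3$)
$b{\left(n \right)} = \frac{1}{6 + n}$ ($b{\left(n \right)} = \frac{1}{n + 6} = \frac{1}{6 + n}$)
$h{\left(s \right)} = \frac{100}{9}$ ($h{\left(s \right)} = \left(\frac{1}{6 - 3} + 3\right)^{2} = \left(\frac{1}{3} + 3\right)^{2} = \left(\frac{10}{3}\right)^{2} = \frac{100}{9}$)
$h{\left(5 \right)} \left(\left(5 - -3\right) - 24\right) = \frac{100 \left(\left(5 - -3\right) - 24\right)}{9} = \frac{100 \left(\left(5 + 3\right) - 24\right)}{9} = \frac{100 \left(8 - 24\right)}{9} = \frac{100}{9} \left(-16\right) = - \frac{1600}{9}$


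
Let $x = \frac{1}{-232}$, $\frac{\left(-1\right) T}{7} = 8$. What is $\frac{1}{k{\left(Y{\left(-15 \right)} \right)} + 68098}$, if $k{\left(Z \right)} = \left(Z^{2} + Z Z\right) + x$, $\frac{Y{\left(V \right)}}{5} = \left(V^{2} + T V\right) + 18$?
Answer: $\frac{232}{13621311135} \approx 1.7032 \cdot 10^{-8}$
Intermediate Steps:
$T = -56$ ($T = \left(-7\right) 8 = -56$)
$Y{\left(V \right)} = 90 - 280 V + 5 V^{2}$ ($Y{\left(V \right)} = 5 \left(\left(V^{2} - 56 V\right) + 18\right) = 5 \left(18 + V^{2} - 56 V\right) = 90 - 280 V + 5 V^{2}$)
$x = - \frac{1}{232} \approx -0.0043103$
$k{\left(Z \right)} = - \frac{1}{232} + 2 Z^{2}$ ($k{\left(Z \right)} = \left(Z^{2} + Z Z\right) - \frac{1}{232} = \left(Z^{2} + Z^{2}\right) - \frac{1}{232} = 2 Z^{2} - \frac{1}{232} = - \frac{1}{232} + 2 Z^{2}$)
$\frac{1}{k{\left(Y{\left(-15 \right)} \right)} + 68098} = \frac{1}{\left(- \frac{1}{232} + 2 \left(90 - -4200 + 5 \left(-15\right)^{2}\right)^{2}\right) + 68098} = \frac{1}{\left(- \frac{1}{232} + 2 \left(90 + 4200 + 5 \cdot 225\right)^{2}\right) + 68098} = \frac{1}{\left(- \frac{1}{232} + 2 \left(90 + 4200 + 1125\right)^{2}\right) + 68098} = \frac{1}{\left(- \frac{1}{232} + 2 \cdot 5415^{2}\right) + 68098} = \frac{1}{\left(- \frac{1}{232} + 2 \cdot 29322225\right) + 68098} = \frac{1}{\left(- \frac{1}{232} + 58644450\right) + 68098} = \frac{1}{\frac{13605512399}{232} + 68098} = \frac{1}{\frac{13621311135}{232}} = \frac{232}{13621311135}$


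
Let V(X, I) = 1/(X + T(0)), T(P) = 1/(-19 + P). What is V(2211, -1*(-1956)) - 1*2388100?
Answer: -100319304781/42008 ≈ -2.3881e+6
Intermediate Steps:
V(X, I) = 1/(-1/19 + X) (V(X, I) = 1/(X + 1/(-19 + 0)) = 1/(X + 1/(-19)) = 1/(X - 1/19) = 1/(-1/19 + X))
V(2211, -1*(-1956)) - 1*2388100 = 19/(-1 + 19*2211) - 1*2388100 = 19/(-1 + 42009) - 2388100 = 19/42008 - 2388100 = -100319304781/42008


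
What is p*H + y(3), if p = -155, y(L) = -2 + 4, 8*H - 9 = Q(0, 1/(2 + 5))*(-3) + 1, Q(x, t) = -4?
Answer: -1697/4 ≈ -424.25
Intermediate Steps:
H = 11/4 (H = 9/8 + (-4*(-3) + 1)/8 = 9/8 + (12 + 1)/8 = 9/8 + (⅛)*13 = 9/8 + 13/8 = 11/4 ≈ 2.7500)
y(L) = 2
p*H + y(3) = -155*11/4 + 2 = -1705/4 + 2 = -1697/4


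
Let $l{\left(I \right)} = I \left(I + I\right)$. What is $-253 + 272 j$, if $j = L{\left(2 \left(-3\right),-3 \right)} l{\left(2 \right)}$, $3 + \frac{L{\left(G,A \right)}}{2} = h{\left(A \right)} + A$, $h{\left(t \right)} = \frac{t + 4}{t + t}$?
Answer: $- \frac{81271}{3} \approx -27090.0$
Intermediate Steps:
$h{\left(t \right)} = \frac{4 + t}{2 t}$
$l{\left(I \right)} = 2 I^{2}$ ($l{\left(I \right)} = I 2 I = 2 I^{2}$)
$L{\left(G,A \right)} = -6 + 2 A + \frac{4 + A}{A}$ ($L{\left(G,A \right)} = -6 + 2 \left(\frac{4 + A}{2 A} + A\right) = -6 + 2 \left(A + \frac{4 + A}{2 A}\right) = -6 + \left(2 A + \frac{4 + A}{A}\right) = -6 + 2 A + \frac{4 + A}{A}$)
$j = - \frac{296}{3}$ ($j = \left(-5 + 2 \left(-3\right) + \frac{4}{-3}\right) 2 \cdot 2^{2} = \left(-5 - 6 + 4 \left(- \frac{1}{3}\right)\right) 2 \cdot 4 = \left(-5 - 6 - \frac{4}{3}\right) 8 = \left(- \frac{37}{3}\right) 8 = - \frac{296}{3} \approx -98.667$)
$-253 + 272 j = -253 + 272 \left(- \frac{296}{3}\right) = -253 - \frac{80512}{3} = - \frac{81271}{3}$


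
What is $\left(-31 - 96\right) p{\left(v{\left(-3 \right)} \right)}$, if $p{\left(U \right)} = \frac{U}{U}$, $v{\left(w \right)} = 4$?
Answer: $-127$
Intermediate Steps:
$p{\left(U \right)} = 1$
$\left(-31 - 96\right) p{\left(v{\left(-3 \right)} \right)} = \left(-31 - 96\right) 1 = \left(-127\right) 1 = -127$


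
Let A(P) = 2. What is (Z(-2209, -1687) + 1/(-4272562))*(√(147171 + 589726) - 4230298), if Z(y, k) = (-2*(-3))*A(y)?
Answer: -108445260785707/2136281 + 1179227089*√1393/4272562 ≈ -5.0753e+7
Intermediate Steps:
Z(y, k) = 12 (Z(y, k) = -2*(-3)*2 = 6*2 = 12)
(Z(-2209, -1687) + 1/(-4272562))*(√(147171 + 589726) - 4230298) = (12 + 1/(-4272562))*(√(147171 + 589726) - 4230298) = (12 - 1/4272562)*(√736897 - 4230298) = 51270743*(23*√1393 - 4230298)/4272562 = 51270743*(-4230298 + 23*√1393)/4272562 = -108445260785707/2136281 + 1179227089*√1393/4272562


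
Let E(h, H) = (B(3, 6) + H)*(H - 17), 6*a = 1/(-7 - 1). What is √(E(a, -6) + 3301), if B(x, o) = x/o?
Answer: √13710/2 ≈ 58.545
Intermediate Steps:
a = -1/48 (a = 1/(6*(-7 - 1)) = (⅙)/(-8) = (⅙)*(-⅛) = -1/48 ≈ -0.020833)
E(h, H) = (½ + H)*(-17 + H) (E(h, H) = (3/6 + H)*(H - 17) = (3*(⅙) + H)*(-17 + H) = (½ + H)*(-17 + H))
√(E(a, -6) + 3301) = √((-17/2 + (-6)² - 33/2*(-6)) + 3301) = √((-17/2 + 36 + 99) + 3301) = √(253/2 + 3301) = √(6855/2) = √13710/2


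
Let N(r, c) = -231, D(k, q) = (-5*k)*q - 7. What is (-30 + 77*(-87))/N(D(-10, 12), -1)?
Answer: 2243/77 ≈ 29.130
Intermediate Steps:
D(k, q) = -7 - 5*k*q (D(k, q) = -5*k*q - 7 = -7 - 5*k*q)
(-30 + 77*(-87))/N(D(-10, 12), -1) = (-30 + 77*(-87))/(-231) = (-30 - 6699)*(-1/231) = -6729*(-1/231) = 2243/77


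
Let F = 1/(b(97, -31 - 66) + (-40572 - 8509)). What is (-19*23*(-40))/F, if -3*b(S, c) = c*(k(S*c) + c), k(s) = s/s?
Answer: -912193800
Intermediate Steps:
k(s) = 1
b(S, c) = -c*(1 + c)/3
F = -1/52185 (F = 1/(-(-31 - 66)*(1 + (-31 - 66))/3 + (-40572 - 8509)) = 1/(-1/3*(-97)*(1 - 97) - 49081) = 1/(-1/3*(-97)*(-96) - 49081) = 1/(-3104 - 49081) = 1/(-52185) = -1/52185 ≈ -1.9163e-5)
(-19*23*(-40))/F = (-19*23*(-40))/(-1/52185) = -437*(-40)*(-52185) = 17480*(-52185) = -912193800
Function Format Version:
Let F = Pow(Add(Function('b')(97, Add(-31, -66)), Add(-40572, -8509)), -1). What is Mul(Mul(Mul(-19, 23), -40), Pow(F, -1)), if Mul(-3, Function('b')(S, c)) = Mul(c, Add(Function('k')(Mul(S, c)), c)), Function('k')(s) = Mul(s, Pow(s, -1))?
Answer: -912193800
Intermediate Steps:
Function('k')(s) = 1
Function('b')(S, c) = Mul(Rational(-1, 3), c, Add(1, c)) (Function('b')(S, c) = Mul(Rational(-1, 3), Mul(c, Add(1, c))) = Mul(Rational(-1, 3), c, Add(1, c)))
F = Rational(-1, 52185) (F = Pow(Add(Mul(Rational(-1, 3), Add(-31, -66), Add(1, Add(-31, -66))), Add(-40572, -8509)), -1) = Pow(Add(Mul(Rational(-1, 3), -97, Add(1, -97)), -49081), -1) = Pow(Add(Mul(Rational(-1, 3), -97, -96), -49081), -1) = Pow(Add(-3104, -49081), -1) = Pow(-52185, -1) = Rational(-1, 52185) ≈ -1.9163e-5)
Mul(Mul(Mul(-19, 23), -40), Pow(F, -1)) = Mul(Mul(Mul(-19, 23), -40), Pow(Rational(-1, 52185), -1)) = Mul(Mul(-437, -40), -52185) = Mul(17480, -52185) = -912193800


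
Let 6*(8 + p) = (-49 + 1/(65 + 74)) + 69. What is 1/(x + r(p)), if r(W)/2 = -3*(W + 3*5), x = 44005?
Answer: 139/6108076 ≈ 2.2757e-5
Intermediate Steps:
p = -1297/278 (p = -8 + ((-49 + 1/(65 + 74)) + 69)/6 = -8 + ((-49 + 1/139) + 69)/6 = -8 + (-6810/139 + 69)/6 = -8 + (⅙)*(2781/139) = -8 + 927/278 = -1297/278 ≈ -4.6655)
r(W) = -90 - 6*W (r(W) = 2*(-3*(W + 3*5)) = 2*(-3*(W + 15)) = 2*(-3*(15 + W)) = 2*(-45 - 3*W) = -90 - 6*W)
1/(x + r(p)) = 1/(44005 + (-90 - 6*(-1297/278))) = 1/(44005 + (-90 + 3891/139)) = 1/(44005 - 8619/139) = 1/(6108076/139) = 139/6108076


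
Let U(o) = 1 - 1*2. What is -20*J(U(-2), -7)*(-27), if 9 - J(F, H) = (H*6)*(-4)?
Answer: -85860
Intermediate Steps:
U(o) = -1 (U(o) = 1 - 2 = -1)
J(F, H) = 9 + 24*H (J(F, H) = 9 - H*6*(-4) = 9 - 6*H*(-4) = 9 - (-24)*H = 9 + 24*H)
-20*J(U(-2), -7)*(-27) = -20*(9 + 24*(-7))*(-27) = -20*(9 - 168)*(-27) = -20*(-159)*(-27) = 3180*(-27) = -85860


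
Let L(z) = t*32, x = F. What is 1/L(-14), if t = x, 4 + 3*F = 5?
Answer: 3/32 ≈ 0.093750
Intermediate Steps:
F = 1/3 (F = -4/3 + (1/3)*5 = -4/3 + 5/3 = 1/3 ≈ 0.33333)
x = 1/3 ≈ 0.33333
t = 1/3 ≈ 0.33333
L(z) = 32/3 (L(z) = (1/3)*32 = 32/3)
1/L(-14) = 1/(32/3) = 3/32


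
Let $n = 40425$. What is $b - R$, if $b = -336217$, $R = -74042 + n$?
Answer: $-302600$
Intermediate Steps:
$R = -33617$ ($R = -74042 + 40425 = -33617$)
$b - R = -336217 - -33617 = -336217 + 33617 = -302600$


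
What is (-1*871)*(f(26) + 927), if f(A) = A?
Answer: -830063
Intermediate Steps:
(-1*871)*(f(26) + 927) = (-1*871)*(26 + 927) = -871*953 = -830063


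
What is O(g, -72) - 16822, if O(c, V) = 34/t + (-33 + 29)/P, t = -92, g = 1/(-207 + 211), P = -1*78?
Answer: -30179239/1794 ≈ -16822.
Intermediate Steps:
P = -78
g = ¼ (g = 1/4 = ¼ ≈ 0.25000)
O(c, V) = -571/1794 (O(c, V) = 34/(-92) + (-33 + 29)/(-78) = 34*(-1/92) - 4*(-1/78) = -17/46 + 2/39 = -571/1794)
O(g, -72) - 16822 = -571/1794 - 16822 = -30179239/1794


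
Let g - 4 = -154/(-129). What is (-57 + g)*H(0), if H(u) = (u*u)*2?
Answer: 0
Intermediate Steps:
H(u) = 2*u² (H(u) = u²*2 = 2*u²)
g = 670/129 (g = 4 - 154/(-129) = 4 - 154*(-1/129) = 4 + 154/129 = 670/129 ≈ 5.1938)
(-57 + g)*H(0) = (-57 + 670/129)*(2*0²) = -13366*0/129 = -6683/129*0 = 0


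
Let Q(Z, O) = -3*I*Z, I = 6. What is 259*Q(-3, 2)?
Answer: 13986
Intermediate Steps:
Q(Z, O) = -18*Z
259*Q(-3, 2) = 259*(-18*(-3)) = 259*54 = 13986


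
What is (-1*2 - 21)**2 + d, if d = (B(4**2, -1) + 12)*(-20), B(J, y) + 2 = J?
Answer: 9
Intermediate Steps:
B(J, y) = -2 + J
d = -520 (d = ((-2 + 4**2) + 12)*(-20) = ((-2 + 16) + 12)*(-20) = (14 + 12)*(-20) = 26*(-20) = -520)
(-1*2 - 21)**2 + d = (-1*2 - 21)**2 - 520 = (-2 - 21)**2 - 520 = (-23)**2 - 520 = 529 - 520 = 9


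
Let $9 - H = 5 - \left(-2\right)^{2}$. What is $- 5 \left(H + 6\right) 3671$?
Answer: $-256970$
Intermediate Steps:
$H = 8$ ($H = 9 - \left(5 - \left(-2\right)^{2}\right) = 9 - \left(5 - 4\right) = 9 - 1 = 8$)
$- 5 \left(H + 6\right) 3671 = - 5 \left(8 + 6\right) 3671 = \left(-5\right) 14 \cdot 3671 = \left(-70\right) 3671 = -256970$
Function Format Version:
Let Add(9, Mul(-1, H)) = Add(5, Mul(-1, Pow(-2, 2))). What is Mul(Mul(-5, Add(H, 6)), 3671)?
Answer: -256970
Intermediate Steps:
H = 8 (H = Add(9, Mul(-1, Add(5, Mul(-1, Pow(-2, 2))))) = Add(9, Mul(-1, Add(5, Mul(-1, 4)))) = Add(9, Mul(-1, Add(5, -4))) = Add(9, Mul(-1, 1)) = Add(9, -1) = 8)
Mul(Mul(-5, Add(H, 6)), 3671) = Mul(Mul(-5, Add(8, 6)), 3671) = Mul(Mul(-5, 14), 3671) = Mul(-70, 3671) = -256970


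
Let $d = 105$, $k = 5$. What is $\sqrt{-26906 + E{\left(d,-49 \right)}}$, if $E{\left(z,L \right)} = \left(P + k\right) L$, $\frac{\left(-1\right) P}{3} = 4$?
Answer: $i \sqrt{26563} \approx 162.98 i$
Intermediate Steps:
$P = -12$ ($P = \left(-3\right) 4 = -12$)
$E{\left(z,L \right)} = - 7 L$ ($E{\left(z,L \right)} = \left(-12 + 5\right) L = - 7 L$)
$\sqrt{-26906 + E{\left(d,-49 \right)}} = \sqrt{-26906 - -343} = \sqrt{-26906 + 343} = \sqrt{-26563} = i \sqrt{26563}$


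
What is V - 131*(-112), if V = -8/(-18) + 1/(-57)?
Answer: 2508985/171 ≈ 14672.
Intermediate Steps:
V = 73/171 (V = -8*(-1/18) + 1*(-1/57) = 4/9 - 1/57 = 73/171 ≈ 0.42690)
V - 131*(-112) = 73/171 - 131*(-112) = 73/171 + 14672 = 2508985/171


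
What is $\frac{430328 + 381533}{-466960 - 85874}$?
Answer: $- \frac{811861}{552834} \approx -1.4685$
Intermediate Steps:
$\frac{430328 + 381533}{-466960 - 85874} = \frac{811861}{-552834} = 811861 \left(- \frac{1}{552834}\right) = - \frac{811861}{552834}$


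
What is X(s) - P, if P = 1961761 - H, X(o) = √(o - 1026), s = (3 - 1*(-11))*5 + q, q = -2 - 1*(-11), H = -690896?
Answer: -2652657 + I*√947 ≈ -2.6527e+6 + 30.773*I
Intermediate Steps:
q = 9 (q = -2 + 11 = 9)
s = 79 (s = (3 - 1*(-11))*5 + 9 = (3 + 11)*5 + 9 = 14*5 + 9 = 70 + 9 = 79)
X(o) = √(-1026 + o)
P = 2652657 (P = 1961761 - 1*(-690896) = 1961761 + 690896 = 2652657)
X(s) - P = √(-1026 + 79) - 1*2652657 = √(-947) - 2652657 = I*√947 - 2652657 = -2652657 + I*√947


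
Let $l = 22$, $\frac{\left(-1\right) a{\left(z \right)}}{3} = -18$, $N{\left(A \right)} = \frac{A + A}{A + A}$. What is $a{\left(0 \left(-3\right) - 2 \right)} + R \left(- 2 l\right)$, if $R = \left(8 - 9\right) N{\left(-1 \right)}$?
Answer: $98$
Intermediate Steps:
$N{\left(A \right)} = 1$ ($N{\left(A \right)} = \frac{2 A}{2 A} = 2 A \frac{1}{2 A} = 1$)
$a{\left(z \right)} = 54$ ($a{\left(z \right)} = \left(-3\right) \left(-18\right) = 54$)
$R = -1$ ($R = \left(8 - 9\right) 1 = \left(-1\right) 1 = -1$)
$a{\left(0 \left(-3\right) - 2 \right)} + R \left(- 2 l\right) = 54 - \left(-2\right) 22 = 54 - -44 = 54 + 44 = 98$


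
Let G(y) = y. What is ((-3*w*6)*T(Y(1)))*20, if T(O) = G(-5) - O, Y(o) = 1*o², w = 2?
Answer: 4320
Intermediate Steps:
Y(o) = o²
T(O) = -5 - O
((-3*w*6)*T(Y(1)))*20 = ((-3*2*6)*(-5 - 1*1²))*20 = ((-6*6)*(-5 - 1*1))*20 = -36*(-5 - 1)*20 = -36*(-6)*20 = 216*20 = 4320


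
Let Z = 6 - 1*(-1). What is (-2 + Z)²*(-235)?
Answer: -5875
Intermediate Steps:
Z = 7 (Z = 6 + 1 = 7)
(-2 + Z)²*(-235) = (-2 + 7)²*(-235) = 5²*(-235) = 25*(-235) = -5875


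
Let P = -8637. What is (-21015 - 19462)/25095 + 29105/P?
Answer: -359996608/72248505 ≈ -4.9828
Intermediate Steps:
(-21015 - 19462)/25095 + 29105/P = (-21015 - 19462)/25095 + 29105/(-8637) = -40477*1/25095 + 29105*(-1/8637) = -40477/25095 - 29105/8637 = -359996608/72248505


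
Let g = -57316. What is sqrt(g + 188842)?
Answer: 3*sqrt(14614) ≈ 362.67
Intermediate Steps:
sqrt(g + 188842) = sqrt(-57316 + 188842) = sqrt(131526) = 3*sqrt(14614)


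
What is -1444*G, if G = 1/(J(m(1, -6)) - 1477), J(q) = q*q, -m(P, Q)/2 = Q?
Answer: 1444/1333 ≈ 1.0833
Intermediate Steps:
m(P, Q) = -2*Q
J(q) = q²
G = -1/1333 (G = 1/((-2*(-6))² - 1477) = 1/(12² - 1477) = 1/(144 - 1477) = 1/(-1333) = -1/1333 ≈ -0.00075019)
-1444*G = -1444*(-1/1333) = 1444/1333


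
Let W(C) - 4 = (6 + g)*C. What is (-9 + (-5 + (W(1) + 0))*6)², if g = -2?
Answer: 81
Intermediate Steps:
W(C) = 4 + 4*C (W(C) = 4 + (6 - 2)*C = 4 + 4*C)
(-9 + (-5 + (W(1) + 0))*6)² = (-9 + (-5 + ((4 + 4*1) + 0))*6)² = (-9 + (-5 + ((4 + 4) + 0))*6)² = (-9 + (-5 + (8 + 0))*6)² = (-9 + (-5 + 8)*6)² = (-9 + 3*6)² = (-9 + 18)² = 9² = 81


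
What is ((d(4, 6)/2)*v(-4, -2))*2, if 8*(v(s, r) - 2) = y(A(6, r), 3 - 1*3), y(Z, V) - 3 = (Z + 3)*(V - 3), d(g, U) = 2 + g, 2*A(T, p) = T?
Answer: 3/4 ≈ 0.75000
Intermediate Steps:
A(T, p) = T/2
y(Z, V) = 3 + (-3 + V)*(3 + Z) (y(Z, V) = 3 + (Z + 3)*(V - 3) = 3 + (3 + Z)*(-3 + V) = 3 + (-3 + V)*(3 + Z))
v(s, r) = 1/8 (v(s, r) = 2 + (-6 - 3*6/2 + 3*(3 - 1*3) + (3 - 1*3)*((1/2)*6))/8 = 2 + (-6 - 3*3 + 3*(3 - 3) + (3 - 3)*3)/8 = 2 + (-6 - 9 + 3*0 + 0*3)/8 = 2 + (-6 - 9 + 0 + 0)/8 = 2 + (1/8)*(-15) = 2 - 15/8 = 1/8)
((d(4, 6)/2)*v(-4, -2))*2 = (((2 + 4)/2)*(1/8))*2 = ((6*(1/2))*(1/8))*2 = (3*(1/8))*2 = (3/8)*2 = 3/4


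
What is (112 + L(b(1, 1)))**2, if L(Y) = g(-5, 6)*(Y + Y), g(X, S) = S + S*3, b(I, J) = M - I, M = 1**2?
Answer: 12544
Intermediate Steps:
M = 1
b(I, J) = 1 - I
g(X, S) = 4*S (g(X, S) = S + 3*S = 4*S)
L(Y) = 48*Y (L(Y) = (4*6)*(Y + Y) = 24*(2*Y) = 48*Y)
(112 + L(b(1, 1)))**2 = (112 + 48*(1 - 1*1))**2 = (112 + 48*(1 - 1))**2 = (112 + 48*0)**2 = (112 + 0)**2 = 112**2 = 12544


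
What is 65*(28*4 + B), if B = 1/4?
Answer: 29185/4 ≈ 7296.3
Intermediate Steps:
B = 1/4 ≈ 0.25000
65*(28*4 + B) = 65*(28*4 + 1/4) = 65*(112 + 1/4) = 65*(449/4) = 29185/4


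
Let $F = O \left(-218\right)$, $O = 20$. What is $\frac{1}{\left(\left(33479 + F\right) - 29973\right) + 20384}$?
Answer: $\frac{1}{19530} \approx 5.1203 \cdot 10^{-5}$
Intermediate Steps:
$F = -4360$ ($F = 20 \left(-218\right) = -4360$)
$\frac{1}{\left(\left(33479 + F\right) - 29973\right) + 20384} = \frac{1}{\left(\left(33479 - 4360\right) - 29973\right) + 20384} = \frac{1}{\left(29119 - 29973\right) + 20384} = \frac{1}{-854 + 20384} = \frac{1}{19530}$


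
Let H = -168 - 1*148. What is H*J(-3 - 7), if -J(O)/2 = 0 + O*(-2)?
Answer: 12640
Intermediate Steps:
J(O) = 4*O (J(O) = -2*(0 + O*(-2)) = -2*(0 - 2*O) = -(-4)*O = 4*O)
H = -316 (H = -168 - 148 = -316)
H*J(-3 - 7) = -1264*(-3 - 7) = -1264*(-10) = -316*(-40) = 12640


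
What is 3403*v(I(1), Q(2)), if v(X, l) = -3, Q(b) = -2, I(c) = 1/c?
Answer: -10209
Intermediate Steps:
I(c) = 1/c
3403*v(I(1), Q(2)) = 3403*(-3) = -10209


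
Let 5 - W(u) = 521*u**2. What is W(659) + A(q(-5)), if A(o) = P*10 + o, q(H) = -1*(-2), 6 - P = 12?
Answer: -226260454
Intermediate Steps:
P = -6 (P = 6 - 1*12 = 6 - 12 = -6)
q(H) = 2
A(o) = -60 + o (A(o) = -6*10 + o = -60 + o)
W(u) = 5 - 521*u**2
W(659) + A(q(-5)) = (5 - 521*659**2) + (-60 + 2) = (5 - 521*434281) - 58 = (5 - 226260401) - 58 = -226260396 - 58 = -226260454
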